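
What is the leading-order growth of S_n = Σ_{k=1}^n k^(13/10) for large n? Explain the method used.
S_n ~ (10/23) · n^(23/10)

Integral comparison: Σ_{k=1}^n k^(13/10) = ∫_0^n x^(13/10) dx + O(n^(13/10)). The integral is n^(1 + 13/10) / (1 + 13/10) = n^((13+10)/10) / ((13+10)/10) = (10/23) · n^(23/10).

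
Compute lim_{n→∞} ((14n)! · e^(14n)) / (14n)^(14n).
lim = ∞

Stirling: (14n)! ~ sqrt(2π·14n) · (14n/e)^(14n). Hence
  (14n)! · e^(14n) / (14n)^(14n) ~ sqrt(2π·14n) = sqrt(2π·14) · sqrt(n) → ∞.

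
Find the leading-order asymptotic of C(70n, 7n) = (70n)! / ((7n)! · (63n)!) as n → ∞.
C(70n, 7n) ~ (10000000000/387420489)^(7n) · sqrt(5/(9π·7n))

Write N = 7n. Apply Stirling to each factorial:
  (10N)! ~ sqrt(2π·10N) · (10N/e)^(10N),
  N! ~ sqrt(2π N) · (N/e)^N,
  (9N)! ~ sqrt(2π·9N) · (9N/e)^(9N).
The exponential factors combine to (10N)^(10N) / (N^N · (9N)^(9N)) = 10^(10N)/9^(9N) = (10^10/9^9)^N = (10000000000/387420489)^N.
The square-root prefactors combine to sqrt(2π·10N) / (sqrt(2π N)·sqrt(2π·9N)) = sqrt(10 / (2π·9·N)) = sqrt(5/(9π·7n)).
Substituting N = 7n: C(70n, 7n) ~ (10000000000/387420489)^(7n) · sqrt(5/(9π·7n)).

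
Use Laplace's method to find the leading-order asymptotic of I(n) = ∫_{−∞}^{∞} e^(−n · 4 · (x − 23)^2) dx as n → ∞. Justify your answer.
I(n) = sqrt(π/(4n))

Here φ(x) = 4 · (x − 23)^2 has its unique minimum at x* = 23 with φ(x*) = 0 and φ''(x*) = 8. Laplace's method gives
  I(n) ~ e^(−n φ(x*)) · sqrt(2π / (n · φ''(x*))) = sqrt(2π / (8n)) = sqrt(π/(4n)).
This is exact: substituting u = (x − 23)·sqrt(4n) gives I(n) = (1/sqrt(4n)) ∫_{−∞}^{∞} e^(−u^2) du = sqrt(π/(4n)).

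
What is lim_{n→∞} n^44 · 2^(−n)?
lim = 0

Exponentials with base > 1 dominate every fixed polynomial: for any fixed c, n^c / 2^n → 0 as n → ∞ (e.g. by the ratio test, or by writing 2^n = e^(n ln 2) and noting e^(n ln 2) / n^c → ∞). Hence n^44 · 2^(−n) = n^44 / 2^n → 0.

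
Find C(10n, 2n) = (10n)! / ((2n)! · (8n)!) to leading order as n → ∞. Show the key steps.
C(10n, 2n) ~ (3125/256)^(2n) · sqrt(5/(8π·2n))

Write N = 2n. Apply Stirling to each factorial:
  (5N)! ~ sqrt(2π·5N) · (5N/e)^(5N),
  N! ~ sqrt(2π N) · (N/e)^N,
  (4N)! ~ sqrt(2π·4N) · (4N/e)^(4N).
The exponential factors combine to (5N)^(5N) / (N^N · (4N)^(4N)) = 5^(5N)/4^(4N) = (5^5/4^4)^N = (3125/256)^N.
The square-root prefactors combine to sqrt(2π·5N) / (sqrt(2π N)·sqrt(2π·4N)) = sqrt(5 / (2π·4·N)) = sqrt(5/(8π·2n)).
Substituting N = 2n: C(10n, 2n) ~ (3125/256)^(2n) · sqrt(5/(8π·2n)).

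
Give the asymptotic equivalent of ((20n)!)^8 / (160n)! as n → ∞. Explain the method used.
((20n)!)^8/(160n)! ~ ((2π·20n)^(7/2) / sqrt(8)) · 8^(−8·20n)  →  0

Write N = 20n. Stirling: N! ~ sqrt(2π N)(N/e)^N and (8N)! ~ sqrt(2π·8N)·(8N/e)^(8N).
  (N!)^8/(8N)! ~ (2π N)^(8/2) (N/e)^(8N) / [sqrt(2π·8N) (8N/e)^(8N)]
     = (2π N)^(8/2) / sqrt(2π·8N) · (N/(8N))^(8N)
     = (2π N)^((8−1)/2) / sqrt(8) · 8^(−8N).
Since 8^8 > 1, the factor 8^(−8N) decays exponentially, so the ratio → 0. Substituting N = 20n gives the stated form.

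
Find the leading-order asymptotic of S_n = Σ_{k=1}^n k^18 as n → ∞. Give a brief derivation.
S_n ~ n^19 / 19

By integral comparison (Euler-Maclaurin), Σ_{k=1}^n k^18 = ∫_0^n x^18 dx + O(n^18) = n^19/19 + O(n^18). (Equivalently, Faulhaber's formula gives the same leading term.)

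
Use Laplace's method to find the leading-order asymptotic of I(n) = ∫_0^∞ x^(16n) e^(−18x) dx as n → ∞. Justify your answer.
I(n) ~ (sqrt(2π·16n) / 18) · (16n/(18e))^(16n)

Write the integrand as exp(16n ln x − 18x) and set f(x) = 16n ln x − 18x. Then f'(x) = 16n/x − 18 = 0 at x* = 16n/18, and f''(x*) = −16n/x*^2 = −18^2/(16n). Laplace's method (interior maximum) gives
  I(n) ~ e^(f(x*)) · sqrt(2π / |f''(x*)|)
        = exp(16n ln(16n/18) − 16n) · sqrt(2π · 16n / 18^2)
        = (16n/18)^(16n) e^(−16n) · sqrt(2π·16n) / 18
        = (sqrt(2π·16n) / 18) · (16n/(18e))^(16n).
This matches Γ(16n+1)/18^(16n+1) with Stirling applied to Γ.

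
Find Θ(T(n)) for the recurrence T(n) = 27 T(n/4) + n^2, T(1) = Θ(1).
T(n) = Θ(n^(log_4 27))

Master theorem: compare f(n) = n^2 to n^(log_4 27) where log_4 27 ≈ 2.377. Since 2 < log_4 27, we have f(n) = O(n^(log_4 27 − ε)) for some ε > 0 — Case 1. Hence T(n) = Θ(n^(log_4 27)).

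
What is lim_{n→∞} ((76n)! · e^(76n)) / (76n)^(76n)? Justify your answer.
lim = ∞

Stirling: (76n)! ~ sqrt(2π·76n) · (76n/e)^(76n). Hence
  (76n)! · e^(76n) / (76n)^(76n) ~ sqrt(2π·76n) = sqrt(2π·76) · sqrt(n) → ∞.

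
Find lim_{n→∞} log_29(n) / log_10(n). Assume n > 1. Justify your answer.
lim = ln(10) / ln(29) = log_29(10)

Change of base: log_29(n) = ln n / ln 29 and log_10(n) = ln n / ln 10. The ratio is (ln n / ln 29) · (ln 10 / ln n) = ln 10 / ln 29, a constant independent of n. So the limit is ln 10 / ln 29 = log_29(10).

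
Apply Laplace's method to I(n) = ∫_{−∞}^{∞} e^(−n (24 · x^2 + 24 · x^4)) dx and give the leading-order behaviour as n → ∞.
I(n) ~ sqrt(π/(24n))

φ(x) = 24 · x^2 + 24 · x^4 has its unique global minimum at x* = 0 (since φ'(x) = 48x + 96x^3 = 0 only at x = 0 for real x with both coefficients positive, and φ → ∞ as |x| → ∞). At x* = 0, φ(0) = 0 and φ''(0) = 48. Laplace's method then gives
  I(n) ~ sqrt(2π / (n · φ''(0))) · e^(−n φ(0)) = sqrt(2π / (48n)) = sqrt(π/(24n)).
The 24 · x^4 term contributes only at subleading order (an O(1/n) relative correction).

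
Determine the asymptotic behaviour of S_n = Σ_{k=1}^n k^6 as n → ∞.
S_n ~ n^7 / 7

By integral comparison (Euler-Maclaurin), Σ_{k=1}^n k^6 = ∫_0^n x^6 dx + O(n^6) = n^7/7 + O(n^6). (Equivalently, Faulhaber's formula gives the same leading term.)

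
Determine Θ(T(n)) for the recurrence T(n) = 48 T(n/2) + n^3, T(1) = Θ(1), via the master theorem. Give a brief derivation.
T(n) = Θ(n^(log_2 48))

Master theorem: compare f(n) = n^3 to n^(log_2 48) where log_2 48 ≈ 5.585. Since 3 < log_2 48, we have f(n) = O(n^(log_2 48 − ε)) for some ε > 0 — Case 1. Hence T(n) = Θ(n^(log_2 48)).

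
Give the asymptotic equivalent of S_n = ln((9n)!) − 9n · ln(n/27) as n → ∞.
S_n ~ 9n · (ln 243 − 1) + O(ln n)

Stirling: ln((9n)!) = 9n ln(9n) − 9n + O(ln n).
  S_n = 9n ln(9n) − 9n − 9n ln(n/27) + O(ln n)
      = 9n ln(9n) − 9n ln n + 9n ln 27 − 9n + O(ln n)
      = 9n ln 9 + 9n ln 27 − 9n + O(ln n)
      = 9n (ln 243 − 1) + O(ln n).
Numerically ln(243) − 1 ≈ 4.4931.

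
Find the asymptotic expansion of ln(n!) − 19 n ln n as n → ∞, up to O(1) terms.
ln(n!) − 19 n ln n = −18 n ln n − n + (1/2) ln(2π n) + O(1/n)

Stirling: ln((n)!) = n ln(n) − n + (1/2) ln(2π·n) + O(1/n).
Here n ln(n) = n ln n.
Subtract 19n ln n: leading term is (1 − 19) n ln n = −18 n ln n. The next term is −n. Then the (1/2) ln(2π·n) correction.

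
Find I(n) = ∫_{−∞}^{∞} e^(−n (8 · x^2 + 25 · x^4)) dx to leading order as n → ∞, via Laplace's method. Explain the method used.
I(n) ~ sqrt(π/(8n))

φ(x) = 8 · x^2 + 25 · x^4 has its unique global minimum at x* = 0 (since φ'(x) = 16x + 100x^3 = 0 only at x = 0 for real x with both coefficients positive, and φ → ∞ as |x| → ∞). At x* = 0, φ(0) = 0 and φ''(0) = 16. Laplace's method then gives
  I(n) ~ sqrt(2π / (n · φ''(0))) · e^(−n φ(0)) = sqrt(2π / (16n)) = sqrt(π/(8n)).
The 25 · x^4 term contributes only at subleading order (an O(1/n) relative correction).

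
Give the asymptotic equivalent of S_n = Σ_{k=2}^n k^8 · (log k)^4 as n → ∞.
S_n ~ n^9 · (log n)^4 / 9

By integral comparison, S_n = ∫_1^n x^8 · (log x)^4 dx + O(n^8 · (log n)^4). For the integral, the leading term of ∫_1^n x^8 (log x)^4 dx is n^9/9 · (log n)^4 (by repeated integration by parts; each step lowers the log-exponent and produces a relatively O(1/log n) correction). Hence S_n ~ n^9 · (log n)^4 / 9.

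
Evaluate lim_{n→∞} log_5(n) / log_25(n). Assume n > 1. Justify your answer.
lim = ln(25) / ln(5) = log_5(25)

Change of base: log_5(n) = ln n / ln 5 and log_25(n) = ln n / ln 25. The ratio is (ln n / ln 5) · (ln 25 / ln n) = ln 25 / ln 5, a constant independent of n. So the limit is ln 25 / ln 5 = log_5(25).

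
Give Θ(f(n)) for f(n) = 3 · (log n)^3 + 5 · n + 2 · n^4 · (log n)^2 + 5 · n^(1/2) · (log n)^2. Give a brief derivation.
f(n) ∈ Θ(n^4 · (log n)^2)

Compare the terms by growth order. For large n, n^a · (log n)^b dominates n^a' · (log n)^b' iff a > a', or (a = a' and b > b'). Ranking the 4 terms shows the dominant one is 2 · n^4 · (log n)^2. Hence f(n) ∈ Θ(n^4 · (log n)^2).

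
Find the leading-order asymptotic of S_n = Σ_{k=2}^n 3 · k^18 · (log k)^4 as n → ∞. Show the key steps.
S_n ~ 3 · n^19 · (log n)^4 / 19

By integral comparison, S_n = ∫_1^n 3 · x^18 · (log x)^4 dx + O(n^18 · (log n)^4). For the integral, the leading term of ∫_1^n x^18 (log x)^4 dx is n^19/19 · (log n)^4 (by repeated integration by parts; each step lowers the log-exponent and produces a relatively O(1/log n) correction). Hence S_n ~ 3 · n^19 · (log n)^4 / 19.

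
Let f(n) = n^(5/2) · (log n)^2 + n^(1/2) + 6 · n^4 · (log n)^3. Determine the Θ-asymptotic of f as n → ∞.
f(n) ∈ Θ(n^4 · (log n)^3)

Compare the terms by growth order. For large n, n^a · (log n)^b dominates n^a' · (log n)^b' iff a > a', or (a = a' and b > b'). Ranking the 3 terms shows the dominant one is 6 · n^4 · (log n)^3. Hence f(n) ∈ Θ(n^4 · (log n)^3).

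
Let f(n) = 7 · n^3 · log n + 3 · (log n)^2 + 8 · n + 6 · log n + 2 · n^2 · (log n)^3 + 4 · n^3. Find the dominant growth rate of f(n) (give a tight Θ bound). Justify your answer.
f(n) ∈ Θ(n^3 · log n)

Compare the terms by growth order. For large n, n^a · (log n)^b dominates n^a' · (log n)^b' iff a > a', or (a = a' and b > b'). Ranking the 6 terms shows the dominant one is 7 · n^3 · log n. Hence f(n) ∈ Θ(n^3 · log n).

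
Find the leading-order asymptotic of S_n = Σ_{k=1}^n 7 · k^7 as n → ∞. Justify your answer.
S_n ~ 7 · n^8 / 8

By integral comparison (Euler-Maclaurin), Σ_{k=1}^n 7 · k^7 = 7 · ∫_0^n x^7 dx + O(n^7) = 7 · n^8/8 + O(n^7). (Equivalently, Faulhaber's formula gives the same leading term.)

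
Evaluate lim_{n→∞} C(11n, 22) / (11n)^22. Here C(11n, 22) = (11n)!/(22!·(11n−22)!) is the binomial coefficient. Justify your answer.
lim = 1/22! = 1/1124000727777607680000

With N = 11n → ∞: C(N, 22) / N^22 = [N(N−1)…(N−21)] / (22! · N^22) = (1/22!) · 1 · (1 − 1/(11n)) · … · (1 − 21/(11n)). Each factor → 1 as N → ∞, so the limit is 1/22! = 1/1124000727777607680000.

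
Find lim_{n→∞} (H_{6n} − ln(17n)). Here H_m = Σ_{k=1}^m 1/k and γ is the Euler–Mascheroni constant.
lim = ln(6/17) + γ

By Euler-Maclaurin, H_m = ln m + γ + O(1/m). So
  H_{6n} − ln(17n) = ln(6n) + γ − ln(17n) + O(1/n)
                       = ln(6/17) + γ + O(1/n).
Hence the limit is ln(6/17) + γ.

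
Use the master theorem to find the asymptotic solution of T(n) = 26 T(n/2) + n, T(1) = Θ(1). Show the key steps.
T(n) = Θ(n^(log_2 26))

Master theorem: compare f(n) = n to n^(log_2 26) where log_2 26 ≈ 4.700. Since 1 < log_2 26, we have f(n) = O(n^(log_2 26 − ε)) for some ε > 0 — Case 1. Hence T(n) = Θ(n^(log_2 26)).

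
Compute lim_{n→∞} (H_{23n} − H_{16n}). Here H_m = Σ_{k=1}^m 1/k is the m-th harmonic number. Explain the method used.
lim = ln(23/16)

Euler-Maclaurin gives H_m = ln m + γ + 1/(2m) + O(1/m^2). The γ and O(1/m) terms cancel in the difference:
  H_{23n} − H_{16n} = ln(23n) − ln(16n) + O(1/n) = ln(23/16) + O(1/n).
Hence the limit is ln(23/16).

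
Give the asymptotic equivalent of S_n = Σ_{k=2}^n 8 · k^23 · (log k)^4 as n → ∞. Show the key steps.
S_n ~ n^24 · (log n)^4 / 3

By integral comparison, S_n = ∫_1^n 8 · x^23 · (log x)^4 dx + O(n^23 · (log n)^4). For the integral, the leading term of ∫_1^n x^23 (log x)^4 dx is n^24/24 · (log n)^4 (by repeated integration by parts; each step lowers the log-exponent and produces a relatively O(1/log n) correction). Hence S_n ~ n^24 · (log n)^4 / 3.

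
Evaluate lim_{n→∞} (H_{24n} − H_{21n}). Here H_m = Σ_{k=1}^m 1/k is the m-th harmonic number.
lim = ln(24/21) = ln(8/7)

Euler-Maclaurin gives H_m = ln m + γ + 1/(2m) + O(1/m^2). The γ and O(1/m) terms cancel in the difference:
  H_{24n} − H_{21n} = ln(24n) − ln(21n) + O(1/n) = ln(24/21) + O(1/n).
Hence the limit is ln(24/21) = ln(8/7).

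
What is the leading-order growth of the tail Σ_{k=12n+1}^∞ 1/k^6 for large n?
Σ_{k>12n} 1/k^6 ~ 1/(5 · (12n)^5)

Compare to the integral: ∫_{12n}^∞ x^(−6) dx = [−x^(−5)/5]_{12n}^∞ = 1/((6−1)·(12n)^5). Euler-Maclaurin then gives
  Σ_{k>12n} 1/k^6 = ∫_{12n}^∞ dx/x^6 − 1/(2·(12n)^6) + O(1/(12n)^7).
(Equivalently this is ζ(6) − Σ_{k≤12n} 1/k^6.)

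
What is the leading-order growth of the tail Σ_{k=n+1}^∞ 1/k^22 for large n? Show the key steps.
Σ_{k>n} 1/k^22 ~ 1/(21 · n^21)

Compare to the integral: ∫_{n}^∞ x^(−22) dx = [−x^(−21)/21]_{n}^∞ = 1/((22−1)·n^21). Euler-Maclaurin then gives
  Σ_{k>n} 1/k^22 = ∫_{n}^∞ dx/x^22 − 1/(2·n^22) + O(1/n^23).
(Equivalently this is ζ(22) − Σ_{k≤n} 1/k^22.)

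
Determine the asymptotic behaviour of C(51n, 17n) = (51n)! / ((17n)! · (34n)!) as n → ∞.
C(51n, 17n) ~ (27/4)^(17n) · sqrt(3/(4π·17n))

Write N = 17n. Apply Stirling to each factorial:
  (3N)! ~ sqrt(2π·3N) · (3N/e)^(3N),
  N! ~ sqrt(2π N) · (N/e)^N,
  (2N)! ~ sqrt(2π·2N) · (2N/e)^(2N).
The exponential factors combine to (3N)^(3N) / (N^N · (2N)^(2N)) = 3^(3N)/2^(2N) = (3^3/2^2)^N = (27/4)^N.
The square-root prefactors combine to sqrt(2π·3N) / (sqrt(2π N)·sqrt(2π·2N)) = sqrt(3 / (2π·2·N)) = sqrt(3/(4π·17n)).
Substituting N = 17n: C(51n, 17n) ~ (27/4)^(17n) · sqrt(3/(4π·17n)).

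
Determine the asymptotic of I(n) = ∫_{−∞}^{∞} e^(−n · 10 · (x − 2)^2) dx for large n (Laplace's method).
I(n) = sqrt(π/(10n))

Here φ(x) = 10 · (x − 2)^2 has its unique minimum at x* = 2 with φ(x*) = 0 and φ''(x*) = 20. Laplace's method gives
  I(n) ~ e^(−n φ(x*)) · sqrt(2π / (n · φ''(x*))) = sqrt(2π / (20n)) = sqrt(π/(10n)).
This is exact: substituting u = (x − 2)·sqrt(10n) gives I(n) = (1/sqrt(10n)) ∫_{−∞}^{∞} e^(−u^2) du = sqrt(π/(10n)).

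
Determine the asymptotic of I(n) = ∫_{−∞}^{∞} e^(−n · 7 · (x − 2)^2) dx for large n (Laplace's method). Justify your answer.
I(n) = sqrt(π/(7n))

Here φ(x) = 7 · (x − 2)^2 has its unique minimum at x* = 2 with φ(x*) = 0 and φ''(x*) = 14. Laplace's method gives
  I(n) ~ e^(−n φ(x*)) · sqrt(2π / (n · φ''(x*))) = sqrt(2π / (14n)) = sqrt(π/(7n)).
This is exact: substituting u = (x − 2)·sqrt(7n) gives I(n) = (1/sqrt(7n)) ∫_{−∞}^{∞} e^(−u^2) du = sqrt(π/(7n)).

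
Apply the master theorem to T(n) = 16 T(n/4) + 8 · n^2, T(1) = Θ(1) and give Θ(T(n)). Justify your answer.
T(n) = Θ(n^2 log n)

log_4 16 = 2, and f(n) = 8 · n^2 = Θ(n^(log_4 16)). This is Case 2 of the master theorem: T(n) = Θ(f(n) · log n) = Θ(n^2 log n).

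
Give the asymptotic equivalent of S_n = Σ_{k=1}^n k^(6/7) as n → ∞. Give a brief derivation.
S_n ~ (7/13) · n^(13/7)

Integral comparison: Σ_{k=1}^n k^(6/7) = ∫_0^n x^(6/7) dx + O(n^(6/7)). The integral is n^(1 + 6/7) / (1 + 6/7) = n^((6+7)/7) / ((6+7)/7) = (7/13) · n^(13/7).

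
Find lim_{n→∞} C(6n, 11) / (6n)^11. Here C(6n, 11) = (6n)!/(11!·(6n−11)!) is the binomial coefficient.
lim = 1/11! = 1/39916800

With N = 6n → ∞: C(N, 11) / N^11 = [N(N−1)…(N−10)] / (11! · N^11) = (1/11!) · 1 · (1 − 1/(6n)) · … · (1 − 10/(6n)). Each factor → 1 as N → ∞, so the limit is 1/11! = 1/39916800.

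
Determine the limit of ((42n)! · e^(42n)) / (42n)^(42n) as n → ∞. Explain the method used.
lim = ∞

Stirling: (42n)! ~ sqrt(2π·42n) · (42n/e)^(42n). Hence
  (42n)! · e^(42n) / (42n)^(42n) ~ sqrt(2π·42n) = sqrt(2π·42) · sqrt(n) → ∞.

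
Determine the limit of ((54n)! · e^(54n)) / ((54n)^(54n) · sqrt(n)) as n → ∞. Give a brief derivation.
lim = sqrt(2π·54)

Stirling: (54n)! ~ sqrt(2π·54n) · (54n/e)^(54n). Hence
  (54n)! · e^(54n) / (54n)^(54n) ~ sqrt(2π·54n).
Dividing by sqrt(n): sqrt(2π·54n) / sqrt(n) = sqrt(2π·54) · n^((1−1)/2), so the limit is sqrt(2π·54).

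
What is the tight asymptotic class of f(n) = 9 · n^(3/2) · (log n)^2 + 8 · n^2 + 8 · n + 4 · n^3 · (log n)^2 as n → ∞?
f(n) ∈ Θ(n^3 · (log n)^2)

Compare the terms by growth order. For large n, n^a · (log n)^b dominates n^a' · (log n)^b' iff a > a', or (a = a' and b > b'). Ranking the 4 terms shows the dominant one is 4 · n^3 · (log n)^2. Hence f(n) ∈ Θ(n^3 · (log n)^2).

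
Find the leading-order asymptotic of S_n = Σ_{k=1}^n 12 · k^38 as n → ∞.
S_n ~ 4 · n^39 / 13

By integral comparison (Euler-Maclaurin), Σ_{k=1}^n 12 · k^38 = 12 · ∫_0^n x^38 dx + O(n^38) = 12 · n^39/39 = 4 · n^39 / 13 + O(n^38). (Equivalently, Faulhaber's formula gives the same leading term.)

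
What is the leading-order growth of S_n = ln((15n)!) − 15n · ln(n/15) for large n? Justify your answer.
S_n ~ 15n · (ln 225 − 1) + O(ln n)

Stirling: ln((15n)!) = 15n ln(15n) − 15n + O(ln n).
  S_n = 15n ln(15n) − 15n − 15n ln(n/15) + O(ln n)
      = 15n ln(15n) − 15n ln n + 15n ln 15 − 15n + O(ln n)
      = 15n ln 15 + 15n ln 15 − 15n + O(ln n)
      = 15n (ln 225 − 1) + O(ln n).
Numerically ln(225) − 1 ≈ 4.4161.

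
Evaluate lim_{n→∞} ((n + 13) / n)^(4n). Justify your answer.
lim = e^52

Rewrite as (1 + 13/n)^(4n). By the standard limit (1 + x/n)^n → e^x, we have (1 + 13/n)^n → e^13, and raising to the 4th power gives e^52.
More precisely, ln[(1 + 13/n)^(4n)] = 4n · ln(1 + 13/n) = 4n · (13/n + O(1/n^2)) = 52 + O(1/n) → 52.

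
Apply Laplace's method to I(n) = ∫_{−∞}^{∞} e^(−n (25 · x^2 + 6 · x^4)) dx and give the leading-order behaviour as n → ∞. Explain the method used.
I(n) ~ sqrt(π/(25n))

φ(x) = 25 · x^2 + 6 · x^4 has its unique global minimum at x* = 0 (since φ'(x) = 50x + 24x^3 = 0 only at x = 0 for real x with both coefficients positive, and φ → ∞ as |x| → ∞). At x* = 0, φ(0) = 0 and φ''(0) = 50. Laplace's method then gives
  I(n) ~ sqrt(2π / (n · φ''(0))) · e^(−n φ(0)) = sqrt(2π / (50n)) = sqrt(π/(25n)).
The 6 · x^4 term contributes only at subleading order (an O(1/n) relative correction).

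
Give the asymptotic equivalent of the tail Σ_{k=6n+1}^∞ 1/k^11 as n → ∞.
Σ_{k>6n} 1/k^11 ~ 1/(10 · (6n)^10)

Compare to the integral: ∫_{6n}^∞ x^(−11) dx = [−x^(−10)/10]_{6n}^∞ = 1/((11−1)·(6n)^10). Euler-Maclaurin then gives
  Σ_{k>6n} 1/k^11 = ∫_{6n}^∞ dx/x^11 − 1/(2·(6n)^11) + O(1/(6n)^12).
(Equivalently this is ζ(11) − Σ_{k≤6n} 1/k^11.)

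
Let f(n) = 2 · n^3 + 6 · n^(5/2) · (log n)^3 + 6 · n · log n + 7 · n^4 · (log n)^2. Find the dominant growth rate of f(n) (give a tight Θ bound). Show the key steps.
f(n) ∈ Θ(n^4 · (log n)^2)

Compare the terms by growth order. For large n, n^a · (log n)^b dominates n^a' · (log n)^b' iff a > a', or (a = a' and b > b'). Ranking the 4 terms shows the dominant one is 7 · n^4 · (log n)^2. Hence f(n) ∈ Θ(n^4 · (log n)^2).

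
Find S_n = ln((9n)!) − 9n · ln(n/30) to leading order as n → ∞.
S_n ~ 9n · (ln 270 − 1) + O(ln n)

Stirling: ln((9n)!) = 9n ln(9n) − 9n + O(ln n).
  S_n = 9n ln(9n) − 9n − 9n ln(n/30) + O(ln n)
      = 9n ln(9n) − 9n ln n + 9n ln 30 − 9n + O(ln n)
      = 9n ln 9 + 9n ln 30 − 9n + O(ln n)
      = 9n (ln 270 − 1) + O(ln n).
Numerically ln(270) − 1 ≈ 4.5984.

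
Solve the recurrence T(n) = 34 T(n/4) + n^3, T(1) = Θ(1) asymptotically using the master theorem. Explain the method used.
T(n) = Θ(n^3)

log_4 34 ≈ 2.544. f(n) = n^3 dominates n^(log_4 34) since 3 > 2.544, and the regularity condition a·f(n/b) = 34·(n/4)^3 = (34/64)·n^3 ≤ c·f(n) holds with c = 34/64 ≈ 0.531 < 1. So this is Case 3: T(n) = Θ(f(n)) = Θ(n^3).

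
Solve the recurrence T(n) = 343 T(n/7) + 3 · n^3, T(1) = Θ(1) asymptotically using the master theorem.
T(n) = Θ(n^3 log n)

log_7 343 = 3, and f(n) = 3 · n^3 = Θ(n^(log_7 343)). This is Case 2 of the master theorem: T(n) = Θ(f(n) · log n) = Θ(n^3 log n).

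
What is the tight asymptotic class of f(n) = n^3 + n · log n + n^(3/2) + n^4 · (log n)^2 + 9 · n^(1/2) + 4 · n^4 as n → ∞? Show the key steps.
f(n) ∈ Θ(n^4 · (log n)^2)

Compare the terms by growth order. For large n, n^a · (log n)^b dominates n^a' · (log n)^b' iff a > a', or (a = a' and b > b'). Ranking the 6 terms shows the dominant one is n^4 · (log n)^2. Hence f(n) ∈ Θ(n^4 · (log n)^2).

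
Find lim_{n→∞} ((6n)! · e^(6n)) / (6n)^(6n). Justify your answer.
lim = ∞

Stirling: (6n)! ~ sqrt(2π·6n) · (6n/e)^(6n). Hence
  (6n)! · e^(6n) / (6n)^(6n) ~ sqrt(2π·6n) = sqrt(2π·6) · sqrt(n) → ∞.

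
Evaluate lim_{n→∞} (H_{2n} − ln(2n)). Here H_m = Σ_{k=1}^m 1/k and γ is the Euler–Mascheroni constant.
lim = γ

By Euler-Maclaurin, H_m = ln m + γ + O(1/m). So
  H_{2n} − ln(2n) = ln(2n) + γ − ln(2n) + O(1/n)
                       = ln(2/2) + γ + O(1/n).
Hence the limit is γ (since ln 1 = 0).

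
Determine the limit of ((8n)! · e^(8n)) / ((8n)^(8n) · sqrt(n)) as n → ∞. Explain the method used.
lim = sqrt(2π·8)

Stirling: (8n)! ~ sqrt(2π·8n) · (8n/e)^(8n). Hence
  (8n)! · e^(8n) / (8n)^(8n) ~ sqrt(2π·8n).
Dividing by sqrt(n): sqrt(2π·8n) / sqrt(n) = sqrt(2π·8) · n^((1−1)/2), so the limit is sqrt(2π·8).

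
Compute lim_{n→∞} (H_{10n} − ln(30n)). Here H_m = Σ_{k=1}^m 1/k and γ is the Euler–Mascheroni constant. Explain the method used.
lim = −ln 3 + γ

By Euler-Maclaurin, H_m = ln m + γ + O(1/m). So
  H_{10n} − ln(30n) = ln(10n) + γ − ln(30n) + O(1/n)
                       = ln(10/30) + γ + O(1/n).
Hence the limit is ln(10/30) + γ (= −ln 3).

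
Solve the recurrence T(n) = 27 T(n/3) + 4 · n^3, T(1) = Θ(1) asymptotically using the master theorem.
T(n) = Θ(n^3 log n)

log_3 27 = 3, and f(n) = 4 · n^3 = Θ(n^(log_3 27)). This is Case 2 of the master theorem: T(n) = Θ(f(n) · log n) = Θ(n^3 log n).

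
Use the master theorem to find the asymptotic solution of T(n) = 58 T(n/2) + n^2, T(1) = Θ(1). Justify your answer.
T(n) = Θ(n^(log_2 58))

Master theorem: compare f(n) = n^2 to n^(log_2 58) where log_2 58 ≈ 5.858. Since 2 < log_2 58, we have f(n) = O(n^(log_2 58 − ε)) for some ε > 0 — Case 1. Hence T(n) = Θ(n^(log_2 58)).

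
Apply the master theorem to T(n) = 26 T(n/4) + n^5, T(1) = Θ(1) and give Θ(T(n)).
T(n) = Θ(n^5)

log_4 26 ≈ 2.350. f(n) = n^5 dominates n^(log_4 26) since 5 > 2.350, and the regularity condition a·f(n/b) = 26·(n/4)^5 = (26/1024)·n^5 ≤ c·f(n) holds with c = 26/1024 ≈ 0.0254 < 1. So this is Case 3: T(n) = Θ(f(n)) = Θ(n^5).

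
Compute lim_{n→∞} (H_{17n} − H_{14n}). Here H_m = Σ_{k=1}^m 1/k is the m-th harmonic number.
lim = ln(17/14)

Euler-Maclaurin gives H_m = ln m + γ + 1/(2m) + O(1/m^2). The γ and O(1/m) terms cancel in the difference:
  H_{17n} − H_{14n} = ln(17n) − ln(14n) + O(1/n) = ln(17/14) + O(1/n).
Hence the limit is ln(17/14).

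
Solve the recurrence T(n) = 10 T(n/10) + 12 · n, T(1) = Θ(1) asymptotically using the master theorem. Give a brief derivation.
T(n) = Θ(n log n)

log_10 10 = 1, and f(n) = 12 · n = Θ(n^(log_10 10)). This is Case 2 of the master theorem: T(n) = Θ(f(n) · log n) = Θ(n log n).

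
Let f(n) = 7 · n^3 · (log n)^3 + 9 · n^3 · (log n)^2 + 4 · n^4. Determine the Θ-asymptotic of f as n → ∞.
f(n) ∈ Θ(n^4)

Compare the terms by growth order. For large n, n^a · (log n)^b dominates n^a' · (log n)^b' iff a > a', or (a = a' and b > b'). Ranking the 3 terms shows the dominant one is 4 · n^4. Hence f(n) ∈ Θ(n^4).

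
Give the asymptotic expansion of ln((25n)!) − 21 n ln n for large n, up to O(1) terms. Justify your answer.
ln((25n)!) − 21 n ln n = 4 n ln n + 25(ln 25 − 1) n + (1/2) ln(2π·25n) + O(1/n)

Stirling: ln((25n)!) = 25n ln(25n) − 25n + (1/2) ln(2π·25n) + O(1/n).
Expand 25n ln(25n) = 25n (ln n + ln 25) = 25n ln n + 25n ln 25.
Subtract 21n ln n: leading term is (25 − 21) n ln n = 4 n ln n. The next term is 25n ln 25 − 25n = 25(ln 25 − 1) n. Then the (1/2) ln(2π·25n) correction.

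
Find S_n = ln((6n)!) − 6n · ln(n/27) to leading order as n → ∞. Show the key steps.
S_n ~ 6n · (ln 162 − 1) + O(ln n)

Stirling: ln((6n)!) = 6n ln(6n) − 6n + O(ln n).
  S_n = 6n ln(6n) − 6n − 6n ln(n/27) + O(ln n)
      = 6n ln(6n) − 6n ln n + 6n ln 27 − 6n + O(ln n)
      = 6n ln 6 + 6n ln 27 − 6n + O(ln n)
      = 6n (ln 162 − 1) + O(ln n).
Numerically ln(162) − 1 ≈ 4.0876.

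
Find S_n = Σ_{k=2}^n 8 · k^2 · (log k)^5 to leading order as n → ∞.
S_n ~ 8 · n^3 · (log n)^5 / 3

By integral comparison, S_n = ∫_1^n 8 · x^2 · (log x)^5 dx + O(n^2 · (log n)^5). For the integral, the leading term of ∫_1^n x^2 (log x)^5 dx is n^3/3 · (log n)^5 (by repeated integration by parts; each step lowers the log-exponent and produces a relatively O(1/log n) correction). Hence S_n ~ 8 · n^3 · (log n)^5 / 3.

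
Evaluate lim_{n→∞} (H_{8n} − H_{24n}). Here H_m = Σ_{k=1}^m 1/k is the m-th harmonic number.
lim = ln(8/24) = −ln 3

Euler-Maclaurin gives H_m = ln m + γ + 1/(2m) + O(1/m^2). The γ and O(1/m) terms cancel in the difference:
  H_{8n} − H_{24n} = ln(8n) − ln(24n) + O(1/n) = ln(8/24) + O(1/n).
Hence the limit is ln(8/24) = −ln 3.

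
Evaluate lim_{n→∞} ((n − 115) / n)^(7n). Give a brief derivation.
lim = e^(−805)

Rewrite as (1 − 115/n)^(7n). By the standard limit (1 + x/n)^n → e^x, we have (1 − 115/n)^n → e^(−115), and raising to the 7th power gives e^(−805).
More precisely, ln[(1 − 115/n)^(7n)] = 7n · ln(1 − 115/n) = 7n · (-115/n + O(1/n^2)) = -805 + O(1/n) → -805.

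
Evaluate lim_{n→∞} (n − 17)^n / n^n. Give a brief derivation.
lim = e^(−17)

Rewrite as (1 − 17/n)^(n). By the standard limit (1 + x/n)^n → e^x, we have (1 − 17/n)^n → e^(−17), and raising to the 1st power gives e^(−17).
More precisely, ln[(1 − 17/n)^(n)] = n · ln(1 − 17/n) = n · (-17/n + O(1/n^2)) = -17 + O(1/n) → -17.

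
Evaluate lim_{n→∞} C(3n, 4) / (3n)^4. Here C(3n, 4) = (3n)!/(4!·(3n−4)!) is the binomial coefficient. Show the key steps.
lim = 1/4! = 1/24

With N = 3n → ∞: C(N, 4) / N^4 = [N(N−1)…(N−3)] / (4! · N^4) = (1/4!) · 1 · (1 − 1/(3n)) · (1 − 2/(3n)) · (1 − 3/(3n)). Each factor → 1 as N → ∞, so the limit is 1/4! = 1/24.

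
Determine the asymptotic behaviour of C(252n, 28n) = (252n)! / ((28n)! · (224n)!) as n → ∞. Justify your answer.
C(252n, 28n) ~ (387420489/16777216)^(28n) · sqrt(9/(16π·28n))

Write N = 28n. Apply Stirling to each factorial:
  (9N)! ~ sqrt(2π·9N) · (9N/e)^(9N),
  N! ~ sqrt(2π N) · (N/e)^N,
  (8N)! ~ sqrt(2π·8N) · (8N/e)^(8N).
The exponential factors combine to (9N)^(9N) / (N^N · (8N)^(8N)) = 9^(9N)/8^(8N) = (9^9/8^8)^N = (387420489/16777216)^N.
The square-root prefactors combine to sqrt(2π·9N) / (sqrt(2π N)·sqrt(2π·8N)) = sqrt(9 / (2π·8·N)) = sqrt(9/(16π·28n)).
Substituting N = 28n: C(252n, 28n) ~ (387420489/16777216)^(28n) · sqrt(9/(16π·28n)).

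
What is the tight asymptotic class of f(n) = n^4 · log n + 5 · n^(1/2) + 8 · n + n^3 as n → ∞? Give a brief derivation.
f(n) ∈ Θ(n^4 · log n)

Compare the terms by growth order. For large n, n^a · (log n)^b dominates n^a' · (log n)^b' iff a > a', or (a = a' and b > b'). Ranking the 4 terms shows the dominant one is n^4 · log n. Hence f(n) ∈ Θ(n^4 · log n).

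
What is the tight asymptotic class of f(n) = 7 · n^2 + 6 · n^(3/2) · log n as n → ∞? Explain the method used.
f(n) ∈ Θ(n^2)

Compare the terms by growth order. For large n, n^a · (log n)^b dominates n^a' · (log n)^b' iff a > a', or (a = a' and b > b'). Ranking the 2 terms shows the dominant one is 7 · n^2. Hence f(n) ∈ Θ(n^2).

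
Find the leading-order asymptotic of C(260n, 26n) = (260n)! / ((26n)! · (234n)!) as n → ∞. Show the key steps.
C(260n, 26n) ~ (10000000000/387420489)^(26n) · sqrt(5/(9π·26n))

Write N = 26n. Apply Stirling to each factorial:
  (10N)! ~ sqrt(2π·10N) · (10N/e)^(10N),
  N! ~ sqrt(2π N) · (N/e)^N,
  (9N)! ~ sqrt(2π·9N) · (9N/e)^(9N).
The exponential factors combine to (10N)^(10N) / (N^N · (9N)^(9N)) = 10^(10N)/9^(9N) = (10^10/9^9)^N = (10000000000/387420489)^N.
The square-root prefactors combine to sqrt(2π·10N) / (sqrt(2π N)·sqrt(2π·9N)) = sqrt(10 / (2π·9·N)) = sqrt(5/(9π·26n)).
Substituting N = 26n: C(260n, 26n) ~ (10000000000/387420489)^(26n) · sqrt(5/(9π·26n)).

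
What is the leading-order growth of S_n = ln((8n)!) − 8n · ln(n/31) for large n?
S_n ~ 8n · (ln 248 − 1) + O(ln n)

Stirling: ln((8n)!) = 8n ln(8n) − 8n + O(ln n).
  S_n = 8n ln(8n) − 8n − 8n ln(n/31) + O(ln n)
      = 8n ln(8n) − 8n ln n + 8n ln 31 − 8n + O(ln n)
      = 8n ln 8 + 8n ln 31 − 8n + O(ln n)
      = 8n (ln 248 − 1) + O(ln n).
Numerically ln(248) − 1 ≈ 4.5134.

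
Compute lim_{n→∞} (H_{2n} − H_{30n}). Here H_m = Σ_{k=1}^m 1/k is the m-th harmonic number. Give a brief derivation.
lim = ln(2/30) = −ln 15

Euler-Maclaurin gives H_m = ln m + γ + 1/(2m) + O(1/m^2). The γ and O(1/m) terms cancel in the difference:
  H_{2n} − H_{30n} = ln(2n) − ln(30n) + O(1/n) = ln(2/30) + O(1/n).
Hence the limit is ln(2/30) = −ln 15.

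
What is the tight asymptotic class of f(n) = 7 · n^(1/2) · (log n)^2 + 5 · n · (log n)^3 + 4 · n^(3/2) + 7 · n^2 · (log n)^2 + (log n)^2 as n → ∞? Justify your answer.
f(n) ∈ Θ(n^2 · (log n)^2)

Compare the terms by growth order. For large n, n^a · (log n)^b dominates n^a' · (log n)^b' iff a > a', or (a = a' and b > b'). Ranking the 5 terms shows the dominant one is 7 · n^2 · (log n)^2. Hence f(n) ∈ Θ(n^2 · (log n)^2).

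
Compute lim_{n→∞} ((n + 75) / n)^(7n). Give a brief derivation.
lim = e^525

Rewrite as (1 + 75/n)^(7n). By the standard limit (1 + x/n)^n → e^x, we have (1 + 75/n)^n → e^75, and raising to the 7th power gives e^525.
More precisely, ln[(1 + 75/n)^(7n)] = 7n · ln(1 + 75/n) = 7n · (75/n + O(1/n^2)) = 525 + O(1/n) → 525.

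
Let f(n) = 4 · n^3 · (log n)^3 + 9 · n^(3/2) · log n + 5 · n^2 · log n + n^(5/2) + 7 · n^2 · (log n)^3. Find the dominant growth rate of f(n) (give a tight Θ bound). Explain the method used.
f(n) ∈ Θ(n^3 · (log n)^3)

Compare the terms by growth order. For large n, n^a · (log n)^b dominates n^a' · (log n)^b' iff a > a', or (a = a' and b > b'). Ranking the 5 terms shows the dominant one is 4 · n^3 · (log n)^3. Hence f(n) ∈ Θ(n^3 · (log n)^3).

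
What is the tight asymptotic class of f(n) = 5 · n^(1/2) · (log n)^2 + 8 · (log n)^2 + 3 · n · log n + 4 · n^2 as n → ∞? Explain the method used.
f(n) ∈ Θ(n^2)

Compare the terms by growth order. For large n, n^a · (log n)^b dominates n^a' · (log n)^b' iff a > a', or (a = a' and b > b'). Ranking the 4 terms shows the dominant one is 4 · n^2. Hence f(n) ∈ Θ(n^2).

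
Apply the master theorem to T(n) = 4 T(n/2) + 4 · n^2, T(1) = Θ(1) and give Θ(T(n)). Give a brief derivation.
T(n) = Θ(n^2 log n)

log_2 4 = 2, and f(n) = 4 · n^2 = Θ(n^(log_2 4)). This is Case 2 of the master theorem: T(n) = Θ(f(n) · log n) = Θ(n^2 log n).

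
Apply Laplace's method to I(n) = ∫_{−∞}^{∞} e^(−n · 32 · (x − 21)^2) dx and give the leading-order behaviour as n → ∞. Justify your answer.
I(n) = sqrt(π/(32n))

Here φ(x) = 32 · (x − 21)^2 has its unique minimum at x* = 21 with φ(x*) = 0 and φ''(x*) = 64. Laplace's method gives
  I(n) ~ e^(−n φ(x*)) · sqrt(2π / (n · φ''(x*))) = sqrt(2π / (64n)) = sqrt(π/(32n)).
This is exact: substituting u = (x − 21)·sqrt(32n) gives I(n) = (1/sqrt(32n)) ∫_{−∞}^{∞} e^(−u^2) du = sqrt(π/(32n)).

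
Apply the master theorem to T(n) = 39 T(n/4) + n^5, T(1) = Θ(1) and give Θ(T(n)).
T(n) = Θ(n^5)

log_4 39 ≈ 2.643. f(n) = n^5 dominates n^(log_4 39) since 5 > 2.643, and the regularity condition a·f(n/b) = 39·(n/4)^5 = (39/1024)·n^5 ≤ c·f(n) holds with c = 39/1024 ≈ 0.0381 < 1. So this is Case 3: T(n) = Θ(f(n)) = Θ(n^5).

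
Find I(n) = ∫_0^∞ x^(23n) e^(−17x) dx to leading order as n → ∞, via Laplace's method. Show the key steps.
I(n) ~ (sqrt(2π·23n) / 17) · (23n/(17e))^(23n)

Write the integrand as exp(23n ln x − 17x) and set f(x) = 23n ln x − 17x. Then f'(x) = 23n/x − 17 = 0 at x* = 23n/17, and f''(x*) = −23n/x*^2 = −17^2/(23n). Laplace's method (interior maximum) gives
  I(n) ~ e^(f(x*)) · sqrt(2π / |f''(x*)|)
        = exp(23n ln(23n/17) − 23n) · sqrt(2π · 23n / 17^2)
        = (23n/17)^(23n) e^(−23n) · sqrt(2π·23n) / 17
        = (sqrt(2π·23n) / 17) · (23n/(17e))^(23n).
This matches Γ(23n+1)/17^(23n+1) with Stirling applied to Γ.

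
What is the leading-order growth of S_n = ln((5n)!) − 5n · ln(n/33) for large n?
S_n ~ 5n · (ln 165 − 1) + O(ln n)

Stirling: ln((5n)!) = 5n ln(5n) − 5n + O(ln n).
  S_n = 5n ln(5n) − 5n − 5n ln(n/33) + O(ln n)
      = 5n ln(5n) − 5n ln n + 5n ln 33 − 5n + O(ln n)
      = 5n ln 5 + 5n ln 33 − 5n + O(ln n)
      = 5n (ln 165 − 1) + O(ln n).
Numerically ln(165) − 1 ≈ 4.1059.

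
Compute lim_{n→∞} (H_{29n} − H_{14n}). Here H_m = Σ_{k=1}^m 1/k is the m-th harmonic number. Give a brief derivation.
lim = ln(29/14)

Euler-Maclaurin gives H_m = ln m + γ + 1/(2m) + O(1/m^2). The γ and O(1/m) terms cancel in the difference:
  H_{29n} − H_{14n} = ln(29n) − ln(14n) + O(1/n) = ln(29/14) + O(1/n).
Hence the limit is ln(29/14).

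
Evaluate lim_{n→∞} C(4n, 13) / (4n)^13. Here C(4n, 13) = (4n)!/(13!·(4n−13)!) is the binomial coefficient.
lim = 1/13! = 1/6227020800

With N = 4n → ∞: C(N, 13) / N^13 = [N(N−1)…(N−12)] / (13! · N^13) = (1/13!) · 1 · (1 − 1/(4n)) · … · (1 − 12/(4n)). Each factor → 1 as N → ∞, so the limit is 1/13! = 1/6227020800.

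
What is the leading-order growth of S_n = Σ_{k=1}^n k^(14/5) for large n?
S_n ~ (5/19) · n^(19/5)

Integral comparison: Σ_{k=1}^n k^(14/5) = ∫_0^n x^(14/5) dx + O(n^(14/5)). The integral is n^(1 + 14/5) / (1 + 14/5) = n^((14+5)/5) / ((14+5)/5) = (5/19) · n^(19/5).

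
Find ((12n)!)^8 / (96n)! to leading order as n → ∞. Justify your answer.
((12n)!)^8/(96n)! ~ ((2π·12n)^(7/2) / sqrt(8)) · 8^(−8·12n)  →  0

Write N = 12n. Stirling: N! ~ sqrt(2π N)(N/e)^N and (8N)! ~ sqrt(2π·8N)·(8N/e)^(8N).
  (N!)^8/(8N)! ~ (2π N)^(8/2) (N/e)^(8N) / [sqrt(2π·8N) (8N/e)^(8N)]
     = (2π N)^(8/2) / sqrt(2π·8N) · (N/(8N))^(8N)
     = (2π N)^((8−1)/2) / sqrt(8) · 8^(−8N).
Since 8^8 > 1, the factor 8^(−8N) decays exponentially, so the ratio → 0. Substituting N = 12n gives the stated form.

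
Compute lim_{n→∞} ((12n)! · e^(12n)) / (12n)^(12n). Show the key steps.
lim = ∞

Stirling: (12n)! ~ sqrt(2π·12n) · (12n/e)^(12n). Hence
  (12n)! · e^(12n) / (12n)^(12n) ~ sqrt(2π·12n) = sqrt(2π·12) · sqrt(n) → ∞.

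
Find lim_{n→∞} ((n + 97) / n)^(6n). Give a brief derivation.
lim = e^582

Rewrite as (1 + 97/n)^(6n). By the standard limit (1 + x/n)^n → e^x, we have (1 + 97/n)^n → e^97, and raising to the 6th power gives e^582.
More precisely, ln[(1 + 97/n)^(6n)] = 6n · ln(1 + 97/n) = 6n · (97/n + O(1/n^2)) = 582 + O(1/n) → 582.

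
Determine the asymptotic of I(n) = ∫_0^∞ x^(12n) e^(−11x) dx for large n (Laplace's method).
I(n) ~ (sqrt(2π·12n) / 11) · (12n/(11e))^(12n)

Write the integrand as exp(12n ln x − 11x) and set f(x) = 12n ln x − 11x. Then f'(x) = 12n/x − 11 = 0 at x* = 12n/11, and f''(x*) = −12n/x*^2 = −11^2/(12n). Laplace's method (interior maximum) gives
  I(n) ~ e^(f(x*)) · sqrt(2π / |f''(x*)|)
        = exp(12n ln(12n/11) − 12n) · sqrt(2π · 12n / 11^2)
        = (12n/11)^(12n) e^(−12n) · sqrt(2π·12n) / 11
        = (sqrt(2π·12n) / 11) · (12n/(11e))^(12n).
This matches Γ(12n+1)/11^(12n+1) with Stirling applied to Γ.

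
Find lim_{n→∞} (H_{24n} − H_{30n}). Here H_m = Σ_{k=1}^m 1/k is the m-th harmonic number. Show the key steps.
lim = ln(24/30) = ln(4/5)

Euler-Maclaurin gives H_m = ln m + γ + 1/(2m) + O(1/m^2). The γ and O(1/m) terms cancel in the difference:
  H_{24n} − H_{30n} = ln(24n) − ln(30n) + O(1/n) = ln(24/30) + O(1/n).
Hence the limit is ln(24/30) = ln(4/5).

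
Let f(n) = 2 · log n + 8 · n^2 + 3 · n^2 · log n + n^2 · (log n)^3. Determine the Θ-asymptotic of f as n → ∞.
f(n) ∈ Θ(n^2 · (log n)^3)

Compare the terms by growth order. For large n, n^a · (log n)^b dominates n^a' · (log n)^b' iff a > a', or (a = a' and b > b'). Ranking the 4 terms shows the dominant one is n^2 · (log n)^3. Hence f(n) ∈ Θ(n^2 · (log n)^3).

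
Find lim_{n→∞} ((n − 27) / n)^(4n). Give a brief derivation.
lim = e^(−108)

Rewrite as (1 − 27/n)^(4n). By the standard limit (1 + x/n)^n → e^x, we have (1 − 27/n)^n → e^(−27), and raising to the 4th power gives e^(−108).
More precisely, ln[(1 − 27/n)^(4n)] = 4n · ln(1 − 27/n) = 4n · (-27/n + O(1/n^2)) = -108 + O(1/n) → -108.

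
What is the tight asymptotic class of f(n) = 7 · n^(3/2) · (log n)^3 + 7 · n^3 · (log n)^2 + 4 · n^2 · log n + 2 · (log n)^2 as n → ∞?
f(n) ∈ Θ(n^3 · (log n)^2)

Compare the terms by growth order. For large n, n^a · (log n)^b dominates n^a' · (log n)^b' iff a > a', or (a = a' and b > b'). Ranking the 4 terms shows the dominant one is 7 · n^3 · (log n)^2. Hence f(n) ∈ Θ(n^3 · (log n)^2).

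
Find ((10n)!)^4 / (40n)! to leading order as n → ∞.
((10n)!)^4/(40n)! ~ ((2π·10n)^(3/2) / 2) · 4^(−4·10n)  →  0

Write N = 10n. Stirling: N! ~ sqrt(2π N)(N/e)^N and (4N)! ~ sqrt(2π·4N)·(4N/e)^(4N).
  (N!)^4/(4N)! ~ (2π N)^(4/2) (N/e)^(4N) / [sqrt(2π·4N) (4N/e)^(4N)]
     = (2π N)^(4/2) / sqrt(2π·4N) · (N/(4N))^(4N)
     = (2π N)^((4−1)/2) / 2 · 4^(−4N).
Since 4^4 > 1, the factor 4^(−4N) decays exponentially, so the ratio → 0. Substituting N = 10n gives the stated form.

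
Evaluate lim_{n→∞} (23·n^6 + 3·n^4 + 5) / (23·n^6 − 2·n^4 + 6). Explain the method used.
lim = 23/23 = 1

For large n the leading n^6 terms dominate both numerator and denominator. Dividing top and bottom by n^6, every other term tends to 0, leaving 23/23 = 1.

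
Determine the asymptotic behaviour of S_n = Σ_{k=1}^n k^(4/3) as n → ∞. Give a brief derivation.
S_n ~ (3/7) · n^(7/3)

Integral comparison: Σ_{k=1}^n k^(4/3) = ∫_0^n x^(4/3) dx + O(n^(4/3)). The integral is n^(1 + 4/3) / (1 + 4/3) = n^((4+3)/3) / ((4+3)/3) = (3/7) · n^(7/3).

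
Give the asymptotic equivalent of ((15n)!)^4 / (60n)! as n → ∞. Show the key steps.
((15n)!)^4/(60n)! ~ ((2π·15n)^(3/2) / 2) · 4^(−4·15n)  →  0

Write N = 15n. Stirling: N! ~ sqrt(2π N)(N/e)^N and (4N)! ~ sqrt(2π·4N)·(4N/e)^(4N).
  (N!)^4/(4N)! ~ (2π N)^(4/2) (N/e)^(4N) / [sqrt(2π·4N) (4N/e)^(4N)]
     = (2π N)^(4/2) / sqrt(2π·4N) · (N/(4N))^(4N)
     = (2π N)^((4−1)/2) / 2 · 4^(−4N).
Since 4^4 > 1, the factor 4^(−4N) decays exponentially, so the ratio → 0. Substituting N = 15n gives the stated form.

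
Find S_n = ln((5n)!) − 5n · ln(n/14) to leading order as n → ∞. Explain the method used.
S_n ~ 5n · (ln 70 − 1) + O(ln n)

Stirling: ln((5n)!) = 5n ln(5n) − 5n + O(ln n).
  S_n = 5n ln(5n) − 5n − 5n ln(n/14) + O(ln n)
      = 5n ln(5n) − 5n ln n + 5n ln 14 − 5n + O(ln n)
      = 5n ln 5 + 5n ln 14 − 5n + O(ln n)
      = 5n (ln 70 − 1) + O(ln n).
Numerically ln(70) − 1 ≈ 3.2485.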